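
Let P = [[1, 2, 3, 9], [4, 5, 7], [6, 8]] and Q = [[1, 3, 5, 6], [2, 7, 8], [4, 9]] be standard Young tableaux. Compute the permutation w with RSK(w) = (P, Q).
6 4 5 1 8 9 2 7 3

Reverse the RSK construction: for i from n down to 1, find the cell of Q containing i, remove the entry at that cell from P, and reverse-bump it up through P; the value ejected from row 1 is w(i).

Step i=9: Q has 9 at row 3, column 2; remove 8 from row 3 of P and reverse-bump: 8 enters row 2 and ejects 7; 7 enters row 1 and ejects 3. So w(9) = 3. P is now [[1, 2, 7, 9], [4, 5, 8], [6]].
Step i=8: Q has 8 at row 2, column 3; remove 8 from row 2 of P and reverse-bump: 8 enters row 1 and ejects 7. So w(8) = 7. P is now [[1, 2, 8, 9], [4, 5], [6]].
Step i=7: Q has 7 at row 2, column 2; remove 5 from row 2 of P and reverse-bump: 5 enters row 1 and ejects 2. So w(7) = 2. P is now [[1, 5, 8, 9], [4], [6]].
Step i=6: Q has 6 at row 1, column 4; remove that cell from P, ejecting 9. So w(6) = 9. P is now [[1, 5, 8], [4], [6]].
Step i=5: Q has 5 at row 1, column 3; remove that cell from P, ejecting 8. So w(5) = 8. P is now [[1, 5], [4], [6]].
Step i=4: Q has 4 at row 3, column 1; remove 6 from row 3 of P and reverse-bump: 6 enters row 2 and ejects 4; 4 enters row 1 and ejects 1. So w(4) = 1. P is now [[4, 5], [6]].
Step i=3: Q has 3 at row 1, column 2; remove that cell from P, ejecting 5. So w(3) = 5. P is now [[4], [6]].
Step i=2: Q has 2 at row 2, column 1; remove 6 from row 2 of P and reverse-bump: 6 enters row 1 and ejects 4. So w(2) = 4. P is now [[6]].
Step i=1: Q has 1 at row 1, column 1; remove that cell from P, ejecting 6. So w(1) = 6. P is now [].

So w = 6 4 5 1 8 9 2 7 3.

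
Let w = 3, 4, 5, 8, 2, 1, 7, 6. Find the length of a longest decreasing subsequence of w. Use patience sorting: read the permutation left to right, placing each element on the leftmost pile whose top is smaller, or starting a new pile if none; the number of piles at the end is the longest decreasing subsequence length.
3

3: new pile. tops = [3]
4: onto pile 1 (replacing 3). tops = [4]
5: onto pile 1 (replacing 4). tops = [5]
8: onto pile 1 (replacing 5). tops = [8]
2: new pile. tops = [8, 2]
1: new pile. tops = [8, 2, 1]
7: onto pile 2 (replacing 2). tops = [8, 7, 1]
6: onto pile 3 (replacing 1). tops = [8, 7, 6]

3 piles, so the longest decreasing subsequence has length 3.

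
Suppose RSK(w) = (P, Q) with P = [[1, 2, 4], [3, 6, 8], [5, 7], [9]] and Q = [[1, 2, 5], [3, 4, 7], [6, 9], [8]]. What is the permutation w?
Reverse the RSK construction: for i from n down to 1, find the cell of Q containing i, remove the entry at that cell from P, and reverse-bump it up through P; the value ejected from row 1 is w(i).

Step i=9: Q has 9 at row 3, column 2; remove 7 from row 3 of P and reverse-bump: 7 enters row 2 and ejects 6; 6 enters row 1 and ejects 4. So w(9) = 4. P is now [[1, 2, 6], [3, 7, 8], [5], [9]].
Step i=8: Q has 8 at row 4, column 1; remove 9 from row 4 of P and reverse-bump: 9 enters row 3 and ejects 5; 5 enters row 2 and ejects 3; 3 enters row 1 and ejects 2. So w(8) = 2. P is now [[1, 3, 6], [5, 7, 8], [9]].
Step i=7: Q has 7 at row 2, column 3; remove 8 from row 2 of P and reverse-bump: 8 enters row 1 and ejects 6. So w(7) = 6. P is now [[1, 3, 8], [5, 7], [9]].
Step i=6: Q has 6 at row 3, column 1; remove 9 from row 3 of P and reverse-bump: 9 enters row 2 and ejects 7; 7 enters row 1 and ejects 3. So w(6) = 3. P is now [[1, 7, 8], [5, 9]].
Step i=5: Q has 5 at row 1, column 3; remove that cell from P, ejecting 8. So w(5) = 8. P is now [[1, 7], [5, 9]].
Step i=4: Q has 4 at row 2, column 2; remove 9 from row 2 of P and reverse-bump: 9 enters row 1 and ejects 7. So w(4) = 7. P is now [[1, 9], [5]].
Step i=3: Q has 3 at row 2, column 1; remove 5 from row 2 of P and reverse-bump: 5 enters row 1 and ejects 1. So w(3) = 1. P is now [[5, 9]].
Step i=2: Q has 2 at row 1, column 2; remove that cell from P, ejecting 9. So w(2) = 9. P is now [[5]].
Step i=1: Q has 1 at row 1, column 1; remove that cell from P, ejecting 5. So w(1) = 5. P is now [].

So w = 5 9 1 7 8 3 6 2 4.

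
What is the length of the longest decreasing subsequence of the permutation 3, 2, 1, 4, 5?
3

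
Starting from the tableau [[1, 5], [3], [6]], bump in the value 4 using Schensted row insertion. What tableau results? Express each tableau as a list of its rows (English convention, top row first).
In row 1, 4 replaces 5 (the leftmost entry greater than 4); 5 is bumped to row 2. 5 is appended to row 2. The new tableau is [[1, 4], [3, 5], [6]].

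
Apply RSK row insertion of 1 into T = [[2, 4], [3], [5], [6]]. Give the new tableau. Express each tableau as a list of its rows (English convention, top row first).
[[1, 4], [2], [3], [5], [6]]

In row 1, 1 replaces 2 (the leftmost entry greater than 1); 2 is bumped to row 2. In row 2, 2 replaces 3 (the leftmost entry greater than 2); 3 is bumped to row 3. In row 3, 3 replaces 5 (the leftmost entry greater than 3); 5 is bumped to row 4. In row 4, 5 replaces 6 (the leftmost entry greater than 5); 6 is bumped to row 5. 6 starts a new row 5. The new tableau is [[1, 4], [2], [3], [5], [6]].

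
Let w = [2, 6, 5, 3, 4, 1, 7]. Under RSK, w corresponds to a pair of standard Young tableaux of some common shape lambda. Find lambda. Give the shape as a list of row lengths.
RSK row insertion gives P = [[1, 3, 4, 7], [2], [5], [6]], which has shape [4, 1, 1, 1].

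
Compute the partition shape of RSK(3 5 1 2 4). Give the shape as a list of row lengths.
Row-insert each entry into an empty tableau.

After inserting 3: P = [[3]].
After inserting 5: P = [[3, 5]].
After inserting 1: P = [[1, 5], [3]].
After inserting 2: P = [[1, 2], [3, 5]].
After inserting 4: P = [[1, 2, 4], [3, 5]].

The final insertion tableau P = [[1, 2, 4], [3, 5]] has shape [3, 2].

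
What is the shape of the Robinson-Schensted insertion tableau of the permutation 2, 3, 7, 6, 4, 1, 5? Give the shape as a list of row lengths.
[4, 1, 1, 1]

RSK row insertion gives P = [[1, 3, 4, 5], [2], [6], [7]], which has shape [4, 1, 1, 1].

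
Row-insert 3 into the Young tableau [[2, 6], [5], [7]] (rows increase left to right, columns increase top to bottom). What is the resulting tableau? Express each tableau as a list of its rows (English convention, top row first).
In row 1, 3 replaces 6 (the leftmost entry greater than 3); 6 is bumped to row 2. 6 is appended to row 2. The new tableau is [[2, 3], [5, 6], [7]].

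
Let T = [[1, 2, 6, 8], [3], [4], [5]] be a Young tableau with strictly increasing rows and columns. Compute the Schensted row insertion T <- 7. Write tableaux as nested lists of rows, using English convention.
In row 1, 7 replaces 8 (the leftmost entry greater than 7); 8 is bumped to row 2. 8 is appended to row 2. The new tableau is [[1, 2, 6, 7], [3, 8], [4], [5]].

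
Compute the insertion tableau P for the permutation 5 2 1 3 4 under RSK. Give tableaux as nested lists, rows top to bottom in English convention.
Insert 5: appended to row 1. P = [[5]].
Insert 2: 2 bumps 5 from row 1; 5 starts row 2. P = [[2], [5]].
Insert 1: 1 bumps 2 from row 1; 2 bumps 5 from row 2; 5 starts row 3. P = [[1], [2], [5]].
Insert 3: appended to row 1. P = [[1, 3], [2], [5]].
Insert 4: appended to row 1. P = [[1, 3, 4], [2], [5]].

So P = [[1, 3, 4], [2], [5]].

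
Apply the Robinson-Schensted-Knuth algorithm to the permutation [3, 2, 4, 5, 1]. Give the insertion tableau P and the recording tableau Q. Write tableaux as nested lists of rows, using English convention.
P = [[1, 4, 5], [2], [3]], Q = [[1, 3, 4], [2], [5]]

Insert each entry of the permutation into P by Schensted row insertion, recording in Q the position of each new cell.

Insert 3: appended to row 1. P = [[3]], Q = [[1]].
Insert 2: 2 bumps 3 from row 1; 3 starts row 2. P = [[2], [3]], Q = [[1], [2]].
Insert 4: appended to row 1. P = [[2, 4], [3]], Q = [[1, 3], [2]].
Insert 5: appended to row 1. P = [[2, 4, 5], [3]], Q = [[1, 3, 4], [2]].
Insert 1: 1 bumps 2 from row 1; 2 bumps 3 from row 2; 3 starts row 3. P = [[1, 4, 5], [2], [3]], Q = [[1, 3, 4], [2], [5]].

So P = [[1, 4, 5], [2], [3]], Q = [[1, 3, 4], [2], [5]].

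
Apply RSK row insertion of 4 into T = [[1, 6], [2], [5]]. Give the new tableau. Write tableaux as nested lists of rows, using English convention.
[[1, 4], [2, 6], [5]]

In row 1, 4 replaces 6 (the leftmost entry greater than 4); 6 is bumped to row 2. 6 is appended to row 2. The new tableau is [[1, 4], [2, 6], [5]].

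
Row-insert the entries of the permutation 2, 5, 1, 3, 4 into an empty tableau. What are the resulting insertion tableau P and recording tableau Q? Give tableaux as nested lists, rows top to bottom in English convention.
P = [[1, 3, 4], [2, 5]], Q = [[1, 2, 5], [3, 4]]

Insert each entry of the permutation into P by Schensted row insertion, recording in Q the position of each new cell.

Insert 2: appended to row 1. P = [[2]].
Insert 5: appended to row 1. P = [[2, 5]].
Insert 1: 1 bumps 2 from row 1; 2 starts row 2. P = [[1, 5], [2]].
Insert 3: 3 bumps 5 from row 1; 5 appends to row 2. P = [[1, 3], [2, 5]].
Insert 4: appended to row 1. P = [[1, 3, 4], [2, 5]].

So P = [[1, 3, 4], [2, 5]], Q = [[1, 2, 5], [3, 4]].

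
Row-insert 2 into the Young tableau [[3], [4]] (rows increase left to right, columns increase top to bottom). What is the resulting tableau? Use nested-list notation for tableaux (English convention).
In row 1, 2 replaces 3 (the leftmost entry greater than 2); 3 is bumped to row 2. In row 2, 3 replaces 4 (the leftmost entry greater than 3); 4 is bumped to row 3. 4 starts a new row 3. The new tableau is [[2], [3], [4]].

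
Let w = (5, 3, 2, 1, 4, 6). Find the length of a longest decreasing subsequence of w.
4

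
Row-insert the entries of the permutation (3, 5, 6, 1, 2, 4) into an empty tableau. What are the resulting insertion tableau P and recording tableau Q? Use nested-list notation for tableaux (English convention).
P = [[1, 2, 4], [3, 5, 6]], Q = [[1, 2, 3], [4, 5, 6]]

Insert each entry of the permutation into P by Schensted row insertion, recording in Q the position of each new cell.

Insert 3: appended to row 1. P = [[3]].
Insert 5: appended to row 1. P = [[3, 5]].
Insert 6: appended to row 1. P = [[3, 5, 6]].
Insert 1: 1 bumps 3 from row 1; 3 starts row 2. P = [[1, 5, 6], [3]].
Insert 2: 2 bumps 5 from row 1; 5 appends to row 2. P = [[1, 2, 6], [3, 5]].
Insert 4: 4 bumps 6 from row 1; 6 appends to row 2. P = [[1, 2, 4], [3, 5, 6]].

So P = [[1, 2, 4], [3, 5, 6]], Q = [[1, 2, 3], [4, 5, 6]].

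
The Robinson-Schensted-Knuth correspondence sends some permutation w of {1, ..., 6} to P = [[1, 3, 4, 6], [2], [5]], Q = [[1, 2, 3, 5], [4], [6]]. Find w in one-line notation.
Reverse RSK: for i = n, n-1, ..., 1, locate i in Q, remove the corresponding corner cell from P, and reverse-bump its entry up through P; the value ejected from row 1 is w(i).

So w = 2 3 5 4 6 1.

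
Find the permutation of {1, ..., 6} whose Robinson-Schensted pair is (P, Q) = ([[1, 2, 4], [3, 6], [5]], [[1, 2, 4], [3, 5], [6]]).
Reverse the RSK construction: for i from n down to 1, find the cell of Q containing i, remove the entry at that cell from P, and reverse-bump it up through P; the value ejected from row 1 is w(i).

Step i=6: Q has 6 at row 3, column 1; remove 5 from row 3 of P and reverse-bump: 5 enters row 2 and ejects 3; 3 enters row 1 and ejects 2. So w(6) = 2. P is now [[1, 3, 4], [5, 6]].
Step i=5: Q has 5 at row 2, column 2; remove 6 from row 2 of P and reverse-bump: 6 enters row 1 and ejects 4. So w(5) = 4. P is now [[1, 3, 6], [5]].
Step i=4: Q has 4 at row 1, column 3; remove that cell from P, ejecting 6. So w(4) = 6. P is now [[1, 3], [5]].
Step i=3: Q has 3 at row 2, column 1; remove 5 from row 2 of P and reverse-bump: 5 enters row 1 and ejects 3. So w(3) = 3. P is now [[1, 5]].
Step i=2: Q has 2 at row 1, column 2; remove that cell from P, ejecting 5. So w(2) = 5. P is now [[1]].
Step i=1: Q has 1 at row 1, column 1; remove that cell from P, ejecting 1. So w(1) = 1. P is now [].

So w = 1 5 3 6 4 2.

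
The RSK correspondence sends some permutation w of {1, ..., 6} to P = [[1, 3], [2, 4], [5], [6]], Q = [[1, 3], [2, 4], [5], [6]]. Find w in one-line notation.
Reverse RSK: for i = n, n-1, ..., 1, locate i in Q, remove the corresponding corner cell from P, and reverse-bump its entry up through P; the value ejected from row 1 is w(i).

So w = 2 1 6 5 4 3.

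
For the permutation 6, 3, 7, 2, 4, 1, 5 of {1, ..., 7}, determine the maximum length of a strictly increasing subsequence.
3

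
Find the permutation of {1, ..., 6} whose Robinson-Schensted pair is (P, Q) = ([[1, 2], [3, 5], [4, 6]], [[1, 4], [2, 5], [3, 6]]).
Reverse the RSK construction: for i from n down to 1, find the cell of Q containing i, remove the entry at that cell from P, and reverse-bump it up through P; the value ejected from row 1 is w(i).

Step i=6: Q has 6 at row 3, column 2; remove 6 from row 3 of P and reverse-bump: 6 enters row 2 and ejects 5; 5 enters row 1 and ejects 2. So w(6) = 2. P is now [[1, 5], [3, 6], [4]].
Step i=5: Q has 5 at row 2, column 2; remove 6 from row 2 of P and reverse-bump: 6 enters row 1 and ejects 5. So w(5) = 5. P is now [[1, 6], [3], [4]].
Step i=4: Q has 4 at row 1, column 2; remove that cell from P, ejecting 6. So w(4) = 6. P is now [[1], [3], [4]].
Step i=3: Q has 3 at row 3, column 1; remove 4 from row 3 of P and reverse-bump: 4 enters row 2 and ejects 3; 3 enters row 1 and ejects 1. So w(3) = 1. P is now [[3], [4]].
Step i=2: Q has 2 at row 2, column 1; remove 4 from row 2 of P and reverse-bump: 4 enters row 1 and ejects 3. So w(2) = 3. P is now [[4]].
Step i=1: Q has 1 at row 1, column 1; remove that cell from P, ejecting 4. So w(1) = 4. P is now [].

So w = 4 3 1 6 5 2.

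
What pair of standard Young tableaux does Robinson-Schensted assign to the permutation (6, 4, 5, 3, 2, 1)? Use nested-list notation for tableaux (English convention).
Insert each entry of the permutation into P by Schensted row insertion, recording in Q the position of each new cell.

Insert 6: appended to row 1. P = [[6]].
Insert 4: 4 bumps 6 from row 1; 6 starts row 2. P = [[4], [6]].
Insert 5: appended to row 1. P = [[4, 5], [6]].
Insert 3: 3 bumps 4 from row 1; 4 bumps 6 from row 2; 6 starts row 3. P = [[3, 5], [4], [6]].
Insert 2: 2 bumps 3 from row 1; 3 bumps 4 from row 2; 4 bumps 6 from row 3; 6 starts row 4. P = [[2, 5], [3], [4], [6]].
Insert 1: 1 bumps 2 from row 1; 2 bumps 3 from row 2; 3 bumps 4 from row 3; 4 bumps 6 from row 4; 6 starts row 5. P = [[1, 5], [2], [3], [4], [6]].

So P = [[1, 5], [2], [3], [4], [6]], Q = [[1, 3], [2], [4], [5], [6]].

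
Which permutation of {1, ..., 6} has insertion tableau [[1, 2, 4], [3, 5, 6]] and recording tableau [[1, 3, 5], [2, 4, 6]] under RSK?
Reverse the RSK construction: for i from n down to 1, find the cell of Q containing i, remove the entry at that cell from P, and reverse-bump it up through P; the value ejected from row 1 is w(i).

Step i=6: Q has 6 at row 2, column 3; remove 6 from row 2 of P and reverse-bump: 6 enters row 1 and ejects 4. So w(6) = 4. P is now [[1, 2, 6], [3, 5]].
Step i=5: Q has 5 at row 1, column 3; remove that cell from P, ejecting 6. So w(5) = 6. P is now [[1, 2], [3, 5]].
Step i=4: Q has 4 at row 2, column 2; remove 5 from row 2 of P and reverse-bump: 5 enters row 1 and ejects 2. So w(4) = 2. P is now [[1, 5], [3]].
Step i=3: Q has 3 at row 1, column 2; remove that cell from P, ejecting 5. So w(3) = 5. P is now [[1], [3]].
Step i=2: Q has 2 at row 2, column 1; remove 3 from row 2 of P and reverse-bump: 3 enters row 1 and ejects 1. So w(2) = 1. P is now [[3]].
Step i=1: Q has 1 at row 1, column 1; remove that cell from P, ejecting 3. So w(1) = 3. P is now [].

So w = 3 1 5 2 6 4.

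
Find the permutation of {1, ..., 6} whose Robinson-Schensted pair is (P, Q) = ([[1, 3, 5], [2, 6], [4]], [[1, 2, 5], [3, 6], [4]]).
2 4 3 1 6 5

Reverse the RSK construction: for i from n down to 1, find the cell of Q containing i, remove the entry at that cell from P, and reverse-bump it up through P; the value ejected from row 1 is w(i).

Step i=6: Q has 6 at row 2, column 2; remove 6 from row 2 of P and reverse-bump: 6 enters row 1 and ejects 5. So w(6) = 5. P is now [[1, 3, 6], [2], [4]].
Step i=5: Q has 5 at row 1, column 3; remove that cell from P, ejecting 6. So w(5) = 6. P is now [[1, 3], [2], [4]].
Step i=4: Q has 4 at row 3, column 1; remove 4 from row 3 of P and reverse-bump: 4 enters row 2 and ejects 2; 2 enters row 1 and ejects 1. So w(4) = 1. P is now [[2, 3], [4]].
Step i=3: Q has 3 at row 2, column 1; remove 4 from row 2 of P and reverse-bump: 4 enters row 1 and ejects 3. So w(3) = 3. P is now [[2, 4]].
Step i=2: Q has 2 at row 1, column 2; remove that cell from P, ejecting 4. So w(2) = 4. P is now [[2]].
Step i=1: Q has 1 at row 1, column 1; remove that cell from P, ejecting 2. So w(1) = 2. P is now [].

So w = 2 4 3 1 6 5.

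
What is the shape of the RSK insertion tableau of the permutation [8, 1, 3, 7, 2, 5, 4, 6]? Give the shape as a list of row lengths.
Row-insert each entry into an empty tableau.

After inserting 8: P = [[8]].
After inserting 1: P = [[1], [8]].
After inserting 3: P = [[1, 3], [8]].
After inserting 7: P = [[1, 3, 7], [8]].
After inserting 2: P = [[1, 2, 7], [3], [8]].
After inserting 5: P = [[1, 2, 5], [3, 7], [8]].
After inserting 4: P = [[1, 2, 4], [3, 5], [7], [8]].
After inserting 6: P = [[1, 2, 4, 6], [3, 5], [7], [8]].

The final insertion tableau P = [[1, 2, 4, 6], [3, 5], [7], [8]] has shape [4, 2, 1, 1].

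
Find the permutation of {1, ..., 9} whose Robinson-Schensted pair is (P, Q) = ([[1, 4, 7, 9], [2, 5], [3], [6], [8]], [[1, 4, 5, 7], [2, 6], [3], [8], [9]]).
8 3 2 6 7 5 9 4 1

Reverse RSK: for i = n, n-1, ..., 1, locate i in Q, remove the corresponding corner cell from P, and reverse-bump its entry up through P; the value ejected from row 1 is w(i).

So w = 8 3 2 6 7 5 9 4 1.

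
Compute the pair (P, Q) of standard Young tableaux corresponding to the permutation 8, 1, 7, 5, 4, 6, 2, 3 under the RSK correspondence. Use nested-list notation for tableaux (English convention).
Insert each entry of the permutation into P by Schensted row insertion, recording in Q the position of each new cell.

After inserting 8: P = [[8]].
After inserting 1: P = [[1], [8]].
After inserting 7: P = [[1, 7], [8]].
After inserting 5: P = [[1, 5], [7], [8]].
After inserting 4: P = [[1, 4], [5], [7], [8]].
After inserting 6: P = [[1, 4, 6], [5], [7], [8]].
After inserting 2: P = [[1, 2, 6], [4], [5], [7], [8]].
After inserting 3: P = [[1, 2, 3], [4, 6], [5], [7], [8]].

So P = [[1, 2, 3], [4, 6], [5], [7], [8]], Q = [[1, 3, 6], [2, 8], [4], [5], [7]].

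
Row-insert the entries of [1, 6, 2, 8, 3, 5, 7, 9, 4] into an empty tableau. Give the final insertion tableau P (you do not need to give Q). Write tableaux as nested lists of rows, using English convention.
Insert 1: appended to row 1. P = [[1]].
Insert 6: appended to row 1. P = [[1, 6]].
Insert 2: 2 bumps 6 from row 1; 6 starts row 2. P = [[1, 2], [6]].
Insert 8: appended to row 1. P = [[1, 2, 8], [6]].
Insert 3: 3 bumps 8 from row 1; 8 appends to row 2. P = [[1, 2, 3], [6, 8]].
Insert 5: appended to row 1. P = [[1, 2, 3, 5], [6, 8]].
Insert 7: appended to row 1. P = [[1, 2, 3, 5, 7], [6, 8]].
Insert 9: appended to row 1. P = [[1, 2, 3, 5, 7, 9], [6, 8]].
Insert 4: 4 bumps 5 from row 1; 5 bumps 6 from row 2; 6 starts row 3. P = [[1, 2, 3, 4, 7, 9], [5, 8], [6]].

So P = [[1, 2, 3, 4, 7, 9], [5, 8], [6]].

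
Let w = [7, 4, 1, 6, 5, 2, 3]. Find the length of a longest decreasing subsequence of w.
4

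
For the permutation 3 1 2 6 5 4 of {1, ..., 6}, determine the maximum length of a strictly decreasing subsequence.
3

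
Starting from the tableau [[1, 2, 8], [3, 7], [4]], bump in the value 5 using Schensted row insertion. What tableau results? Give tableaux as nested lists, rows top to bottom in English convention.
In row 1, 5 replaces 8 (the leftmost entry greater than 5); 8 is bumped to row 2. 8 is appended to row 2. The new tableau is [[1, 2, 5], [3, 7, 8], [4]].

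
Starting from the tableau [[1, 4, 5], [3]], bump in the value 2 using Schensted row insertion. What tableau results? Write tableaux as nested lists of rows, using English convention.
[[1, 2, 5], [3, 4]]

In row 1, 2 replaces 4 (the leftmost entry greater than 2); 4 is bumped to row 2. 4 is appended to row 2. The new tableau is [[1, 2, 5], [3, 4]].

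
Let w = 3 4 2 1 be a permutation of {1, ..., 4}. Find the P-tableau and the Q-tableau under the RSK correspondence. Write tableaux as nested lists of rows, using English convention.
Insert each entry of the permutation into P by Schensted row insertion, recording in Q the position of each new cell.

Insert 3: appended to row 1. P = [[3]].
Insert 4: appended to row 1. P = [[3, 4]].
Insert 2: 2 bumps 3 from row 1; 3 starts row 2. P = [[2, 4], [3]].
Insert 1: 1 bumps 2 from row 1; 2 bumps 3 from row 2; 3 starts row 3. P = [[1, 4], [2], [3]].

So P = [[1, 4], [2], [3]], Q = [[1, 2], [3], [4]].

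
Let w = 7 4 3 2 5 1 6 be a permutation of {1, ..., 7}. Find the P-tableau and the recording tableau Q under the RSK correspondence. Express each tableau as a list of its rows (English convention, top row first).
Insert each entry of the permutation into P by Schensted row insertion, recording in Q the position of each new cell.

Insert 7: appended to row 1. P = [[7]], Q = [[1]].
Insert 4: 4 bumps 7 from row 1; 7 starts row 2. P = [[4], [7]], Q = [[1], [2]].
Insert 3: 3 bumps 4 from row 1; 4 bumps 7 from row 2; 7 starts row 3. P = [[3], [4], [7]], Q = [[1], [2], [3]].
Insert 2: 2 bumps 3 from row 1; 3 bumps 4 from row 2; 4 bumps 7 from row 3; 7 starts row 4. P = [[2], [3], [4], [7]], Q = [[1], [2], [3], [4]].
Insert 5: appended to row 1. P = [[2, 5], [3], [4], [7]], Q = [[1, 5], [2], [3], [4]].
Insert 1: 1 bumps 2 from row 1; 2 bumps 3 from row 2; 3 bumps 4 from row 3; 4 bumps 7 from row 4; 7 starts row 5. P = [[1, 5], [2], [3], [4], [7]], Q = [[1, 5], [2], [3], [4], [6]].
Insert 6: appended to row 1. P = [[1, 5, 6], [2], [3], [4], [7]], Q = [[1, 5, 7], [2], [3], [4], [6]].

So P = [[1, 5, 6], [2], [3], [4], [7]], Q = [[1, 5, 7], [2], [3], [4], [6]].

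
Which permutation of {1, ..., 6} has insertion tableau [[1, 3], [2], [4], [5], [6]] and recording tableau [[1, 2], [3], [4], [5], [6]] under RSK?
2 6 5 4 3 1

Reverse the RSK construction: for i from n down to 1, find the cell of Q containing i, remove the entry at that cell from P, and reverse-bump it up through P; the value ejected from row 1 is w(i).

Step i=6: Q has 6 at row 5, column 1; remove 6 from row 5 of P and reverse-bump: 6 enters row 4 and ejects 5; 5 enters row 3 and ejects 4; 4 enters row 2 and ejects 2; 2 enters row 1 and ejects 1. So w(6) = 1. P is now [[2, 3], [4], [5], [6]].
Step i=5: Q has 5 at row 4, column 1; remove 6 from row 4 of P and reverse-bump: 6 enters row 3 and ejects 5; 5 enters row 2 and ejects 4; 4 enters row 1 and ejects 3. So w(5) = 3. P is now [[2, 4], [5], [6]].
Step i=4: Q has 4 at row 3, column 1; remove 6 from row 3 of P and reverse-bump: 6 enters row 2 and ejects 5; 5 enters row 1 and ejects 4. So w(4) = 4. P is now [[2, 5], [6]].
Step i=3: Q has 3 at row 2, column 1; remove 6 from row 2 of P and reverse-bump: 6 enters row 1 and ejects 5. So w(3) = 5. P is now [[2, 6]].
Step i=2: Q has 2 at row 1, column 2; remove that cell from P, ejecting 6. So w(2) = 6. P is now [[2]].
Step i=1: Q has 1 at row 1, column 1; remove that cell from P, ejecting 2. So w(1) = 2. P is now [].

So w = 2 6 5 4 3 1.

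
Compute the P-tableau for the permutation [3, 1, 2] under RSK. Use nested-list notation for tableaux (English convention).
P = [[1, 2], [3]]

Insert 3: appended to row 1. P = [[3]].
Insert 1: 1 bumps 3 from row 1; 3 starts row 2. P = [[1], [3]].
Insert 2: appended to row 1. P = [[1, 2], [3]].

So P = [[1, 2], [3]].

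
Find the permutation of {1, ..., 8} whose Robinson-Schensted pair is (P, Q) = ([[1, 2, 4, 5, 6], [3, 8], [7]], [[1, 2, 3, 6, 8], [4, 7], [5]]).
Reverse the RSK construction: for i from n down to 1, find the cell of Q containing i, remove the entry at that cell from P, and reverse-bump it up through P; the value ejected from row 1 is w(i).

Step i=8: Q has 8 at row 1, column 5; remove that cell from P, ejecting 6. So w(8) = 6. P is now [[1, 2, 4, 5], [3, 8], [7]].
Step i=7: Q has 7 at row 2, column 2; remove 8 from row 2 of P and reverse-bump: 8 enters row 1 and ejects 5. So w(7) = 5. P is now [[1, 2, 4, 8], [3], [7]].
Step i=6: Q has 6 at row 1, column 4; remove that cell from P, ejecting 8. So w(6) = 8. P is now [[1, 2, 4], [3], [7]].
Step i=5: Q has 5 at row 3, column 1; remove 7 from row 3 of P and reverse-bump: 7 enters row 2 and ejects 3; 3 enters row 1 and ejects 2. So w(5) = 2. P is now [[1, 3, 4], [7]].
Step i=4: Q has 4 at row 2, column 1; remove 7 from row 2 of P and reverse-bump: 7 enters row 1 and ejects 4. So w(4) = 4. P is now [[1, 3, 7]].
Step i=3: Q has 3 at row 1, column 3; remove that cell from P, ejecting 7. So w(3) = 7. P is now [[1, 3]].
Step i=2: Q has 2 at row 1, column 2; remove that cell from P, ejecting 3. So w(2) = 3. P is now [[1]].
Step i=1: Q has 1 at row 1, column 1; remove that cell from P, ejecting 1. So w(1) = 1. P is now [].

So w = 1 3 7 4 2 8 5 6.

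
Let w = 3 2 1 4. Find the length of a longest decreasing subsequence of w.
3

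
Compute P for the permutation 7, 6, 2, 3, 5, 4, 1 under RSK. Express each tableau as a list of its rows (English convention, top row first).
Insert 7: appended to row 1. P = [[7]].
Insert 6: 6 bumps 7 from row 1; 7 starts row 2. P = [[6], [7]].
Insert 2: 2 bumps 6 from row 1; 6 bumps 7 from row 2; 7 starts row 3. P = [[2], [6], [7]].
Insert 3: appended to row 1. P = [[2, 3], [6], [7]].
Insert 5: appended to row 1. P = [[2, 3, 5], [6], [7]].
Insert 4: 4 bumps 5 from row 1; 5 bumps 6 from row 2; 6 bumps 7 from row 3; 7 starts row 4. P = [[2, 3, 4], [5], [6], [7]].
Insert 1: 1 bumps 2 from row 1; 2 bumps 5 from row 2; 5 bumps 6 from row 3; 6 bumps 7 from row 4; 7 starts row 5. P = [[1, 3, 4], [2], [5], [6], [7]].

So P = [[1, 3, 4], [2], [5], [6], [7]].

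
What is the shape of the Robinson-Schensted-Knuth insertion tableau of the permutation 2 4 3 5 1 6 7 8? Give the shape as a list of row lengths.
[6, 1, 1]

Row-insert each entry into an empty tableau.

After inserting 2: P = [[2]].
After inserting 4: P = [[2, 4]].
After inserting 3: P = [[2, 3], [4]].
After inserting 5: P = [[2, 3, 5], [4]].
After inserting 1: P = [[1, 3, 5], [2], [4]].
After inserting 6: P = [[1, 3, 5, 6], [2], [4]].
After inserting 7: P = [[1, 3, 5, 6, 7], [2], [4]].
After inserting 8: P = [[1, 3, 5, 6, 7, 8], [2], [4]].

The final insertion tableau P = [[1, 3, 5, 6, 7, 8], [2], [4]] has shape [6, 1, 1].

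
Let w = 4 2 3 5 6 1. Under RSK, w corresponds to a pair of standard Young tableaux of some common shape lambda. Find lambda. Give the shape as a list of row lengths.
Row-insert each entry into an empty tableau.

After inserting 4: P = [[4]].
After inserting 2: P = [[2], [4]].
After inserting 3: P = [[2, 3], [4]].
After inserting 5: P = [[2, 3, 5], [4]].
After inserting 6: P = [[2, 3, 5, 6], [4]].
After inserting 1: P = [[1, 3, 5, 6], [2], [4]].

The final insertion tableau P = [[1, 3, 5, 6], [2], [4]] has shape [4, 1, 1].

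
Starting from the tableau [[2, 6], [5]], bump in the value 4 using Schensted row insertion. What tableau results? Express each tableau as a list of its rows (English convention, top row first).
[[2, 4], [5, 6]]

In row 1, 4 replaces 6 (the leftmost entry greater than 4); 6 is bumped to row 2. 6 is appended to row 2. The new tableau is [[2, 4], [5, 6]].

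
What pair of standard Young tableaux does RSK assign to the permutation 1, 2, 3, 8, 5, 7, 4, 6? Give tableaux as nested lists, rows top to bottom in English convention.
Insert each entry of the permutation into P by Schensted row insertion, recording in Q the position of each new cell.

After inserting 1: P = [[1]].
After inserting 2: P = [[1, 2]].
After inserting 3: P = [[1, 2, 3]].
After inserting 8: P = [[1, 2, 3, 8]].
After inserting 5: P = [[1, 2, 3, 5], [8]].
After inserting 7: P = [[1, 2, 3, 5, 7], [8]].
After inserting 4: P = [[1, 2, 3, 4, 7], [5], [8]].
After inserting 6: P = [[1, 2, 3, 4, 6], [5, 7], [8]].

So P = [[1, 2, 3, 4, 6], [5, 7], [8]], Q = [[1, 2, 3, 4, 6], [5, 8], [7]].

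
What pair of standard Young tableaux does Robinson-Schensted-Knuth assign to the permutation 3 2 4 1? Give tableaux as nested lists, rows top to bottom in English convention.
Insert each entry of the permutation into P by Schensted row insertion, recording in Q the position of each new cell.

Insert 3: appended to row 1. P = [[3]], Q = [[1]].
Insert 2: 2 bumps 3 from row 1; 3 starts row 2. P = [[2], [3]], Q = [[1], [2]].
Insert 4: appended to row 1. P = [[2, 4], [3]], Q = [[1, 3], [2]].
Insert 1: 1 bumps 2 from row 1; 2 bumps 3 from row 2; 3 starts row 3. P = [[1, 4], [2], [3]], Q = [[1, 3], [2], [4]].

So P = [[1, 4], [2], [3]], Q = [[1, 3], [2], [4]].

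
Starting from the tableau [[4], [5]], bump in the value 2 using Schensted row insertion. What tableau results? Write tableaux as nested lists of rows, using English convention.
[[2], [4], [5]]

In row 1, 2 replaces 4 (the leftmost entry greater than 2); 4 is bumped to row 2. In row 2, 4 replaces 5 (the leftmost entry greater than 4); 5 is bumped to row 3. 5 starts a new row 3. The new tableau is [[2], [4], [5]].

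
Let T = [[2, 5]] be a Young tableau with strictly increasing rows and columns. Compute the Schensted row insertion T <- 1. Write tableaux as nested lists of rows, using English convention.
[[1, 5], [2]]

In row 1, 1 replaces 2 (the leftmost entry greater than 1); 2 is bumped to row 2. 2 starts a new row 2. The new tableau is [[1, 5], [2]].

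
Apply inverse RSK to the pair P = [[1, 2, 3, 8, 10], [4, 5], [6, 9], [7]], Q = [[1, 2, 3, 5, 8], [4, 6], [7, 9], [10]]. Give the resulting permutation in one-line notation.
Reverse the RSK construction: for i from n down to 1, find the cell of Q containing i, remove the entry at that cell from P, and reverse-bump it up through P; the value ejected from row 1 is w(i).

Step i=10: Q has 10 at row 4, column 1; remove 7 from row 4 of P and reverse-bump: 7 enters row 3 and ejects 6; 6 enters row 2 and ejects 5; 5 enters row 1 and ejects 3. So w(10) = 3. P is now [[1, 2, 5, 8, 10], [4, 6], [7, 9]].
Step i=9: Q has 9 at row 3, column 2; remove 9 from row 3 of P and reverse-bump: 9 enters row 2 and ejects 6; 6 enters row 1 and ejects 5. So w(9) = 5. P is now [[1, 2, 6, 8, 10], [4, 9], [7]].
Step i=8: Q has 8 at row 1, column 5; remove that cell from P, ejecting 10. So w(8) = 10. P is now [[1, 2, 6, 8], [4, 9], [7]].
Step i=7: Q has 7 at row 3, column 1; remove 7 from row 3 of P and reverse-bump: 7 enters row 2 and ejects 4; 4 enters row 1 and ejects 2. So w(7) = 2. P is now [[1, 4, 6, 8], [7, 9]].
Step i=6: Q has 6 at row 2, column 2; remove 9 from row 2 of P and reverse-bump: 9 enters row 1 and ejects 8. So w(6) = 8. P is now [[1, 4, 6, 9], [7]].
Step i=5: Q has 5 at row 1, column 4; remove that cell from P, ejecting 9. So w(5) = 9. P is now [[1, 4, 6], [7]].
Step i=4: Q has 4 at row 2, column 1; remove 7 from row 2 of P and reverse-bump: 7 enters row 1 and ejects 6. So w(4) = 6. P is now [[1, 4, 7]].
Step i=3: Q has 3 at row 1, column 3; remove that cell from P, ejecting 7. So w(3) = 7. P is now [[1, 4]].
Step i=2: Q has 2 at row 1, column 2; remove that cell from P, ejecting 4. So w(2) = 4. P is now [[1]].
Step i=1: Q has 1 at row 1, column 1; remove that cell from P, ejecting 1. So w(1) = 1. P is now [].

So w = 1 4 7 6 9 8 2 10 5 3.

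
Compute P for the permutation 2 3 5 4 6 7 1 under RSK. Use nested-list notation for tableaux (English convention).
After inserting 2: P = [[2]].
After inserting 3: P = [[2, 3]].
After inserting 5: P = [[2, 3, 5]].
After inserting 4: P = [[2, 3, 4], [5]].
After inserting 6: P = [[2, 3, 4, 6], [5]].
After inserting 7: P = [[2, 3, 4, 6, 7], [5]].
After inserting 1: P = [[1, 3, 4, 6, 7], [2], [5]].

So P = [[1, 3, 4, 6, 7], [2], [5]].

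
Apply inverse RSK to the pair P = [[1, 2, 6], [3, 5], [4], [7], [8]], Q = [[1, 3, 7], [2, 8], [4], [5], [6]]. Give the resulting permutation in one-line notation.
8 4 7 5 3 1 6 2

Reverse the RSK construction: for i from n down to 1, find the cell of Q containing i, remove the entry at that cell from P, and reverse-bump it up through P; the value ejected from row 1 is w(i).

Step i=8: Q has 8 at row 2, column 2; remove 5 from row 2 of P and reverse-bump: 5 enters row 1 and ejects 2. So w(8) = 2. P is now [[1, 5, 6], [3], [4], [7], [8]].
Step i=7: Q has 7 at row 1, column 3; remove that cell from P, ejecting 6. So w(7) = 6. P is now [[1, 5], [3], [4], [7], [8]].
Step i=6: Q has 6 at row 5, column 1; remove 8 from row 5 of P and reverse-bump: 8 enters row 4 and ejects 7; 7 enters row 3 and ejects 4; 4 enters row 2 and ejects 3; 3 enters row 1 and ejects 1. So w(6) = 1. P is now [[3, 5], [4], [7], [8]].
Step i=5: Q has 5 at row 4, column 1; remove 8 from row 4 of P and reverse-bump: 8 enters row 3 and ejects 7; 7 enters row 2 and ejects 4; 4 enters row 1 and ejects 3. So w(5) = 3. P is now [[4, 5], [7], [8]].
Step i=4: Q has 4 at row 3, column 1; remove 8 from row 3 of P and reverse-bump: 8 enters row 2 and ejects 7; 7 enters row 1 and ejects 5. So w(4) = 5. P is now [[4, 7], [8]].
Step i=3: Q has 3 at row 1, column 2; remove that cell from P, ejecting 7. So w(3) = 7. P is now [[4], [8]].
Step i=2: Q has 2 at row 2, column 1; remove 8 from row 2 of P and reverse-bump: 8 enters row 1 and ejects 4. So w(2) = 4. P is now [[8]].
Step i=1: Q has 1 at row 1, column 1; remove that cell from P, ejecting 8. So w(1) = 8. P is now [].

So w = 8 4 7 5 3 1 6 2.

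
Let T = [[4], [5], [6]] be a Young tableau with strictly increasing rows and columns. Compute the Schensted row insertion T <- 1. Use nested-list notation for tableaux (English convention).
In row 1, 1 replaces 4 (the leftmost entry greater than 1); 4 is bumped to row 2. In row 2, 4 replaces 5 (the leftmost entry greater than 4); 5 is bumped to row 3. In row 3, 5 replaces 6 (the leftmost entry greater than 5); 6 is bumped to row 4. 6 starts a new row 4. The new tableau is [[1], [4], [5], [6]].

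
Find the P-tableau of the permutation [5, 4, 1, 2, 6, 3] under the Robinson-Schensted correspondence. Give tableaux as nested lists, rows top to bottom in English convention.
Insert 5: appended to row 1. P = [[5]].
Insert 4: 4 bumps 5 from row 1; 5 starts row 2. P = [[4], [5]].
Insert 1: 1 bumps 4 from row 1; 4 bumps 5 from row 2; 5 starts row 3. P = [[1], [4], [5]].
Insert 2: appended to row 1. P = [[1, 2], [4], [5]].
Insert 6: appended to row 1. P = [[1, 2, 6], [4], [5]].
Insert 3: 3 bumps 6 from row 1; 6 appends to row 2. P = [[1, 2, 3], [4, 6], [5]].

So P = [[1, 2, 3], [4, 6], [5]].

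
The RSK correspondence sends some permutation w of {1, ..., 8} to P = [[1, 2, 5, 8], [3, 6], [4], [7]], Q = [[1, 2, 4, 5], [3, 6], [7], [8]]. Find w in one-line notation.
Reverse RSK: for i = n, n-1, ..., 1, locate i in Q, remove the corresponding corner cell from P, and reverse-bump its entry up through P; the value ejected from row 1 is w(i).

So w = 1 4 3 7 8 6 5 2.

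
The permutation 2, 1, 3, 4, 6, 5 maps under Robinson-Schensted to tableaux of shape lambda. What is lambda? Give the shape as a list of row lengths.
Row-insert each entry into an empty tableau.

After inserting 2: P = [[2]].
After inserting 1: P = [[1], [2]].
After inserting 3: P = [[1, 3], [2]].
After inserting 4: P = [[1, 3, 4], [2]].
After inserting 6: P = [[1, 3, 4, 6], [2]].
After inserting 5: P = [[1, 3, 4, 5], [2, 6]].

The final insertion tableau P = [[1, 3, 4, 5], [2, 6]] has shape [4, 2].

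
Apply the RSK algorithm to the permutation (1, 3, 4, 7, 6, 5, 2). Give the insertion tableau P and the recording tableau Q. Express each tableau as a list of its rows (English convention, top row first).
Insert each entry of the permutation into P by Schensted row insertion, recording in Q the position of each new cell.

Insert 1: appended to row 1. P = [[1]].
Insert 3: appended to row 1. P = [[1, 3]].
Insert 4: appended to row 1. P = [[1, 3, 4]].
Insert 7: appended to row 1. P = [[1, 3, 4, 7]].
Insert 6: 6 bumps 7 from row 1; 7 starts row 2. P = [[1, 3, 4, 6], [7]].
Insert 5: 5 bumps 6 from row 1; 6 bumps 7 from row 2; 7 starts row 3. P = [[1, 3, 4, 5], [6], [7]].
Insert 2: 2 bumps 3 from row 1; 3 bumps 6 from row 2; 6 bumps 7 from row 3; 7 starts row 4. P = [[1, 2, 4, 5], [3], [6], [7]].

So P = [[1, 2, 4, 5], [3], [6], [7]], Q = [[1, 2, 3, 4], [5], [6], [7]].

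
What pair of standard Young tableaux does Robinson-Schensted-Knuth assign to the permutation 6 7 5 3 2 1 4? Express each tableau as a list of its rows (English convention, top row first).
Insert each entry of the permutation into P by Schensted row insertion, recording in Q the position of each new cell.

Insert 6: appended to row 1. P = [[6]].
Insert 7: appended to row 1. P = [[6, 7]].
Insert 5: 5 bumps 6 from row 1; 6 starts row 2. P = [[5, 7], [6]].
Insert 3: 3 bumps 5 from row 1; 5 bumps 6 from row 2; 6 starts row 3. P = [[3, 7], [5], [6]].
Insert 2: 2 bumps 3 from row 1; 3 bumps 5 from row 2; 5 bumps 6 from row 3; 6 starts row 4. P = [[2, 7], [3], [5], [6]].
Insert 1: 1 bumps 2 from row 1; 2 bumps 3 from row 2; 3 bumps 5 from row 3; 5 bumps 6 from row 4; 6 starts row 5. P = [[1, 7], [2], [3], [5], [6]].
Insert 4: 4 bumps 7 from row 1; 7 appends to row 2. P = [[1, 4], [2, 7], [3], [5], [6]].

So P = [[1, 4], [2, 7], [3], [5], [6]], Q = [[1, 2], [3, 7], [4], [5], [6]].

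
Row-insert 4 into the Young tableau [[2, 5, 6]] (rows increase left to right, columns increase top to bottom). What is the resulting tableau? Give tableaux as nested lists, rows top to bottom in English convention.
In row 1, 4 replaces 5 (the leftmost entry greater than 4); 5 is bumped to row 2. 5 starts a new row 2. The new tableau is [[2, 4, 6], [5]].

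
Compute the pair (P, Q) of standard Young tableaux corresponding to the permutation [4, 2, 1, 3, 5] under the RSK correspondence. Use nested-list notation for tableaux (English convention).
P = [[1, 3, 5], [2], [4]], Q = [[1, 4, 5], [2], [3]]

Insert each entry of the permutation into P by Schensted row insertion, recording in Q the position of each new cell.

Insert 4: appended to row 1. P = [[4]], Q = [[1]].
Insert 2: 2 bumps 4 from row 1; 4 starts row 2. P = [[2], [4]], Q = [[1], [2]].
Insert 1: 1 bumps 2 from row 1; 2 bumps 4 from row 2; 4 starts row 3. P = [[1], [2], [4]], Q = [[1], [2], [3]].
Insert 3: appended to row 1. P = [[1, 3], [2], [4]], Q = [[1, 4], [2], [3]].
Insert 5: appended to row 1. P = [[1, 3, 5], [2], [4]], Q = [[1, 4, 5], [2], [3]].

So P = [[1, 3, 5], [2], [4]], Q = [[1, 4, 5], [2], [3]].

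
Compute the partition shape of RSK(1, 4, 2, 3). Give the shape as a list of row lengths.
Row-insert each entry into an empty tableau.

After inserting 1: P = [[1]].
After inserting 4: P = [[1, 4]].
After inserting 2: P = [[1, 2], [4]].
After inserting 3: P = [[1, 2, 3], [4]].

The final insertion tableau P = [[1, 2, 3], [4]] has shape [3, 1].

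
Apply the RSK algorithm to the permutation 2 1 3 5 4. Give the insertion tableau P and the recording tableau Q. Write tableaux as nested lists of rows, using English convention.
Insert each entry of the permutation into P by Schensted row insertion, recording in Q the position of each new cell.

Insert 2: appended to row 1. P = [[2]], Q = [[1]].
Insert 1: 1 bumps 2 from row 1; 2 starts row 2. P = [[1], [2]], Q = [[1], [2]].
Insert 3: appended to row 1. P = [[1, 3], [2]], Q = [[1, 3], [2]].
Insert 5: appended to row 1. P = [[1, 3, 5], [2]], Q = [[1, 3, 4], [2]].
Insert 4: 4 bumps 5 from row 1; 5 appends to row 2. P = [[1, 3, 4], [2, 5]], Q = [[1, 3, 4], [2, 5]].

So P = [[1, 3, 4], [2, 5]], Q = [[1, 3, 4], [2, 5]].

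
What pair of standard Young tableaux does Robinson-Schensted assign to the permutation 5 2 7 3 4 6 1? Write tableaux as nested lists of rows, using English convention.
P = [[1, 3, 4, 6], [2, 7], [5]], Q = [[1, 3, 5, 6], [2, 4], [7]]

Insert each entry of the permutation into P by Schensted row insertion, recording in Q the position of each new cell.

After inserting 5: P = [[5]].
After inserting 2: P = [[2], [5]].
After inserting 7: P = [[2, 7], [5]].
After inserting 3: P = [[2, 3], [5, 7]].
After inserting 4: P = [[2, 3, 4], [5, 7]].
After inserting 6: P = [[2, 3, 4, 6], [5, 7]].
After inserting 1: P = [[1, 3, 4, 6], [2, 7], [5]].

So P = [[1, 3, 4, 6], [2, 7], [5]], Q = [[1, 3, 5, 6], [2, 4], [7]].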